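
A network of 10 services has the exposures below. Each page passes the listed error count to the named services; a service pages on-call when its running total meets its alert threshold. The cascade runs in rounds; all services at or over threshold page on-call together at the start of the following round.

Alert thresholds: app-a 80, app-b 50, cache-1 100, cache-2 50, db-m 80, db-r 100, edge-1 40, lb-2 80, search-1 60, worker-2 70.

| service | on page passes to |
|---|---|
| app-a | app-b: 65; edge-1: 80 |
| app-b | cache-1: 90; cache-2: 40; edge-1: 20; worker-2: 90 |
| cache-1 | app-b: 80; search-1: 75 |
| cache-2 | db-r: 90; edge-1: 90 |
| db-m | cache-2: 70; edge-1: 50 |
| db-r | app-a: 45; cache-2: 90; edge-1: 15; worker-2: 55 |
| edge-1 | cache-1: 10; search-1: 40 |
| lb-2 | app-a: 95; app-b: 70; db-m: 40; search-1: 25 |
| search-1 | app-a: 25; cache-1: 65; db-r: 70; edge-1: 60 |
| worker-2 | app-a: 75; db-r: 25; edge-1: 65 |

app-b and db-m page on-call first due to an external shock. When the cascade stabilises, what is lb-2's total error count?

Round 1 — app-b, db-m page on-call (initial).
  cache-1: +90 → 90 < 100
  cache-2: +40+70 → 110 ≥ 50
  edge-1: +20+50 → 70 ≥ 40
  worker-2: +90 → 90 ≥ 70
Round 2 — cache-2, edge-1, worker-2 page on-call.
  app-a: +75 → 75 < 80
  cache-1: +10 → 100 ≥ 100
  db-r: +90+25 → 115 ≥ 100
  search-1: +40 → 40 < 60
Round 3 — cache-1, db-r page on-call.
  app-a: +45 → 120 ≥ 80
  search-1: +75 → 115 ≥ 60
Round 4 — app-a, search-1 page on-call.
No further pages.

0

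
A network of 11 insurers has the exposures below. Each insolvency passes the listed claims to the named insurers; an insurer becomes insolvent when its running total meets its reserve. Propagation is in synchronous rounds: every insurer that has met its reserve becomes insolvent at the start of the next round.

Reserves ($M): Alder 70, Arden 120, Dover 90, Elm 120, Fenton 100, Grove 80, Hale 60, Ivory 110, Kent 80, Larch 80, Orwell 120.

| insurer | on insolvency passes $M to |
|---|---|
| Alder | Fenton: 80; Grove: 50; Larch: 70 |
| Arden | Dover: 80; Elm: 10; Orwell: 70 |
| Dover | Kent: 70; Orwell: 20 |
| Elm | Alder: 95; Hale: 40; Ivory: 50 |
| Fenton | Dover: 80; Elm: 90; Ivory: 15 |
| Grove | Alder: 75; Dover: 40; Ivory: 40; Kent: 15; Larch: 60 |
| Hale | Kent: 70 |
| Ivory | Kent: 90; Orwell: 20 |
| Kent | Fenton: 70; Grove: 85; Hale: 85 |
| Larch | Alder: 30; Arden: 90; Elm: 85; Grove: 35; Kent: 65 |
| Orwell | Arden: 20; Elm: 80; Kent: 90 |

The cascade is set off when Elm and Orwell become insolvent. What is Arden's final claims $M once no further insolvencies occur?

Round 1 — Elm, Orwell become insolvent (initial).
  Alder: +95 → 95 ≥ 70
  Arden: +20 → 20 < 120
  Hale: +40 → 40 < 60
  Ivory: +50 → 50 < 110
  Kent: +90 → 90 ≥ 80
Round 2 — Alder, Kent become insolvent.
  Fenton: +80+70 → 150 ≥ 100
  Grove: +50+85 → 135 ≥ 80
  Hale: +85 → 125 ≥ 60
  Larch: +70 → 70 < 80
Round 3 — Fenton, Grove, Hale become insolvent.
  Dover: +80+40 → 120 ≥ 90
  Ivory: +15+40 → 105 < 110
  Larch: +60 → 130 ≥ 80
Round 4 — Dover, Larch become insolvent.
  Arden: +90 → 110 < 120
No further insolvencies.

110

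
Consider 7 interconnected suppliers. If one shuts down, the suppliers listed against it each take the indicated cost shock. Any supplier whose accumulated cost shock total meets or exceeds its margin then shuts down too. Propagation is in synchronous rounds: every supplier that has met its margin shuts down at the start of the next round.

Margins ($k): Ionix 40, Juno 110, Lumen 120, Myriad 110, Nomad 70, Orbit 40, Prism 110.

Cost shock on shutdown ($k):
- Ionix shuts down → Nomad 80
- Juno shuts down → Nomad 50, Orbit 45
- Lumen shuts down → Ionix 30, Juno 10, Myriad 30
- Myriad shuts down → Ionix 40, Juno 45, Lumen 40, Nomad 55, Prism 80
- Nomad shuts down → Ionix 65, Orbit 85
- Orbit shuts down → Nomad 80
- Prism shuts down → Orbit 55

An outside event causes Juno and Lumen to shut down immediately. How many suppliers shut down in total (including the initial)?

5

Round 1 — Juno, Lumen shut down (initial).
  Ionix: +30 → 30 < 40
  Myriad: +30 → 30 < 110
  Nomad: +50 → 50 < 70
  Orbit: +45 → 45 ≥ 40
Round 2 — Orbit shuts down.
  Nomad: +80 → 130 ≥ 70
Round 3 — Nomad shuts down.
  Ionix: +65 → 95 ≥ 40
Round 4 — Ionix shuts down.
No further shutdowns.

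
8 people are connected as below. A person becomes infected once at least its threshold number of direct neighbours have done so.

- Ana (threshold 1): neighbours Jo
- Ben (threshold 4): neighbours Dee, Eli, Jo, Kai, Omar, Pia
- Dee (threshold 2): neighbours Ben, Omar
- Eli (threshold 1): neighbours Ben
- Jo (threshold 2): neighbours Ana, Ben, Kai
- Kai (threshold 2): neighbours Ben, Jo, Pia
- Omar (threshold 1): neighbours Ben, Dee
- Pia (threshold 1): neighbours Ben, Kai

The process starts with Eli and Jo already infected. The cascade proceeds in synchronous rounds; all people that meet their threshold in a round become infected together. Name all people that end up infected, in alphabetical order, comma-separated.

Ana, Eli, Jo

Round 1 — Eli, Jo become infected (initial).
Round 2 — checking thresholds:
  Ana: 1 of 1 neighbours ≥ 1, becomes infected.
  Ben: 2 of 6 neighbours < 4, below threshold.
  Kai: 1 of 3 neighbours < 2, below threshold.
Round 3 — no new infections; cascade stops.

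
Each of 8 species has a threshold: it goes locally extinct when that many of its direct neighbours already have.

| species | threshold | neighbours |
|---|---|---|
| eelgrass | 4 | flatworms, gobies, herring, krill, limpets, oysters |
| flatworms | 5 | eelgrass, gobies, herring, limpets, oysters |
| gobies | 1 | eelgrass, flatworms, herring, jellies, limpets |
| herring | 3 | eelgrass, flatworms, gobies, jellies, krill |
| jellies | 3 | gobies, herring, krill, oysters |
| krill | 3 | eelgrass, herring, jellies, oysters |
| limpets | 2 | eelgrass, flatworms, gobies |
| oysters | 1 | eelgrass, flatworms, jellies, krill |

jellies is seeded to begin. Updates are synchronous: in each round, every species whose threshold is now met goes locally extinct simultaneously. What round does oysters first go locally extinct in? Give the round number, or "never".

Round 1 — jellies goes locally extinct (initial).
Round 2 — checking thresholds:
  gobies: 1 of 5 neighbours ≥ 1, goes locally extinct.
  herring: 1 of 5 neighbours < 3, holds.
  krill: 1 of 4 neighbours < 3, holds.
  oysters: 1 of 4 neighbours ≥ 1, goes locally extinct.
Round 3 — no new extinctions; cascade stops.

2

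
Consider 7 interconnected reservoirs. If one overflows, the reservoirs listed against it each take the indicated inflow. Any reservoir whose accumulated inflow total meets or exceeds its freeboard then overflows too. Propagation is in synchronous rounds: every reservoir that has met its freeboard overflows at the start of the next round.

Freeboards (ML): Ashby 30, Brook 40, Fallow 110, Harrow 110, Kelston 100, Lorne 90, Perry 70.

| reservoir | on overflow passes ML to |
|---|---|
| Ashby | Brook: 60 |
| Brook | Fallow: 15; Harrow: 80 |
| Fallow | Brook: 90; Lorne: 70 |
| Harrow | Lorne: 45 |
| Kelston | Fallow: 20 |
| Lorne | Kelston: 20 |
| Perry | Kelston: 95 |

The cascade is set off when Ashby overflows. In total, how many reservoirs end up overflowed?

2

Round 1 — Ashby overflows (initial).
  Brook: +60 → 60 ≥ 40
Round 2 — Brook overflows.
  Fallow: +15 → 15 < 110
  Harrow: +80 → 80 < 110
No further overflows.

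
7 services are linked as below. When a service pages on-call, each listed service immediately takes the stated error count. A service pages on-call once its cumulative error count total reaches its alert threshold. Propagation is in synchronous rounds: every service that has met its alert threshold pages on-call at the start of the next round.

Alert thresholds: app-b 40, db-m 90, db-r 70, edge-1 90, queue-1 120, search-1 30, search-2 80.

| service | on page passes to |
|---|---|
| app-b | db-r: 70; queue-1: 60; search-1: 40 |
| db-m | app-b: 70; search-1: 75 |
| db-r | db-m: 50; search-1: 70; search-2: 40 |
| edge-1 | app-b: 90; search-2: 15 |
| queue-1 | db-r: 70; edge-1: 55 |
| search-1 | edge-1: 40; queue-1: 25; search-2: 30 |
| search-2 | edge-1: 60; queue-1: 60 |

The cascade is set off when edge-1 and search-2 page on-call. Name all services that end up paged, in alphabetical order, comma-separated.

Round 1 — edge-1, search-2 page on-call (initial).
  app-b: +90 → 90 ≥ 40
  queue-1: +60 → 60 < 120
Round 2 — app-b pages on-call.
  db-r: +70 → 70 ≥ 70
  queue-1: +60 → 120 ≥ 120
  search-1: +40 → 40 ≥ 30
Round 3 — db-r, queue-1, search-1 page on-call.
  db-m: +50 → 50 < 90
No further pages.

app-b, db-r, edge-1, queue-1, search-1, search-2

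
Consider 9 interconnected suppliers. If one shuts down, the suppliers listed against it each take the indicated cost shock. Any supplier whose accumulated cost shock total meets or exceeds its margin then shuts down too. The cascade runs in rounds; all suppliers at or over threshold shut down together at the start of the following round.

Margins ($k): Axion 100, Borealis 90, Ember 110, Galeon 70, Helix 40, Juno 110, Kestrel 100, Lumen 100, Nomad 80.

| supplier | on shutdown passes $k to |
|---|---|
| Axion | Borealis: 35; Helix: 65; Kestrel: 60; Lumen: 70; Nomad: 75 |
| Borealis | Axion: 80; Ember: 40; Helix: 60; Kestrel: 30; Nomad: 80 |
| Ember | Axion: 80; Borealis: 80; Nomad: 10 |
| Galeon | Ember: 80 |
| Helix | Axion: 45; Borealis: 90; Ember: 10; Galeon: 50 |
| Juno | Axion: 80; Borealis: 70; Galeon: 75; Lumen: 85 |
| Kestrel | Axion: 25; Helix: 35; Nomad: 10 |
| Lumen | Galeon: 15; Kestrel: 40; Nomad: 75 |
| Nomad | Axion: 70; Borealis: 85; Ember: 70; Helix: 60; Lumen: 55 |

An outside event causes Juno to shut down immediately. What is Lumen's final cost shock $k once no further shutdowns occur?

Round 1 — Juno shuts down (initial).
  Axion: +80 → 80 < 100
  Borealis: +70 → 70 < 90
  Galeon: +75 → 75 ≥ 70
  Lumen: +85 → 85 < 100
Round 2 — Galeon shuts down.
  Ember: +80 → 80 < 110
No further shutdowns.

85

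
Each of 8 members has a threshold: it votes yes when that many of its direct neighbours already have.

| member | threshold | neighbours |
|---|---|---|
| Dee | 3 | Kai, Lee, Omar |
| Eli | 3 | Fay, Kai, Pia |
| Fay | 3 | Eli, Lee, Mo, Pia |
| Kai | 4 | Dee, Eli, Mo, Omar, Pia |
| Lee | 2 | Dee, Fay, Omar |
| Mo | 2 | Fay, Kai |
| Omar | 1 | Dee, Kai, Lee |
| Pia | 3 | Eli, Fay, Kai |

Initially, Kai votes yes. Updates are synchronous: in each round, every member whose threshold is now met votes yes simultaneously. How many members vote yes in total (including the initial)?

2

Round 1 — Kai votes yes (initial).
Round 2 — checking thresholds:
  Dee: 1 of 3 neighbours < 3, not yet.
  Eli: 1 of 3 neighbours < 3, not yet.
  Mo: 1 of 2 neighbours < 2, not yet.
  Omar: 1 of 3 neighbours ≥ 1, votes yes.
  Pia: 1 of 3 neighbours < 3, not yet.
Round 3 — no new yes votes; cascade stops.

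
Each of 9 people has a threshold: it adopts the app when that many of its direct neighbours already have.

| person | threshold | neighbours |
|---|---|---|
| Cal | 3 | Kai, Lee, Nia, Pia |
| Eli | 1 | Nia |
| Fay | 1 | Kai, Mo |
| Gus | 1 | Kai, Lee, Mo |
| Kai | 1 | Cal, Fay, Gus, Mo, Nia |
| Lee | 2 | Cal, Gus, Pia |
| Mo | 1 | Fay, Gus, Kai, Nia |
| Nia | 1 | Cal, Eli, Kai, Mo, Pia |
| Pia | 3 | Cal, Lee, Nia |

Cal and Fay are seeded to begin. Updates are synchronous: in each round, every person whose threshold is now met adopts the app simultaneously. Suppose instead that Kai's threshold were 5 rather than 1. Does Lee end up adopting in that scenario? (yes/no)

yes

With Kai's threshold at 5:
Round 1 — Cal, Fay adopt the app (initial).
Round 2 — checking thresholds:
  Kai: 2 of 5 neighbours < 5, not yet.
  Lee: 1 of 3 neighbours < 2, not yet.
  Mo: 1 of 4 neighbours ≥ 1, adopts the app.
  Nia: 1 of 5 neighbours ≥ 1, adopts the app.
  Pia: 1 of 3 neighbours < 3, not yet.
Round 3 — checking thresholds:
  Eli: 1 of 1 neighbours ≥ 1, adopts the app.
  Gus: 1 of 3 neighbours ≥ 1, adopts the app.
  Kai: 4 of 5 neighbours < 5, not yet.
  Lee: 1 of 3 neighbours < 2, not yet.
  Pia: 2 of 3 neighbours < 3, not yet.
Round 4 — checking thresholds:
  Kai: 5 of 5 neighbours ≥ 5, adopts the app.
  Lee: 2 of 3 neighbours ≥ 2, adopts the app.
  Pia: 2 of 3 neighbours < 3, not yet.
Round 5 — checking thresholds:
  Pia: 3 of 3 neighbours ≥ 3, adopts the app.
Round 6 — no new adoptions; cascade stops.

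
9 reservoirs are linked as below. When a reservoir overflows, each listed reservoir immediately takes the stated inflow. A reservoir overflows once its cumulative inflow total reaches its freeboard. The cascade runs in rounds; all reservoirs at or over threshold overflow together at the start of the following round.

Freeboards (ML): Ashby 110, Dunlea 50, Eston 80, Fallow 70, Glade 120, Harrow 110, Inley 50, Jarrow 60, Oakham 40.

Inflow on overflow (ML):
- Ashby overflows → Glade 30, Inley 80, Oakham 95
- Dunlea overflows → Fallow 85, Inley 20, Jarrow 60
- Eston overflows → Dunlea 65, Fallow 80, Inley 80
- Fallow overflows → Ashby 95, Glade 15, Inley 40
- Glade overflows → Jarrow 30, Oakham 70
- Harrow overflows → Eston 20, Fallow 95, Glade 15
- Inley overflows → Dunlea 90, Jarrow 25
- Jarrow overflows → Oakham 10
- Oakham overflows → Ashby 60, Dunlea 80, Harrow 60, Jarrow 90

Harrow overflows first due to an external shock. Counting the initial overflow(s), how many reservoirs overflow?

Round 1 — Harrow overflows (initial).
  Eston: +20 → 20 < 80
  Fallow: +95 → 95 ≥ 70
  Glade: +15 → 15 < 120
Round 2 — Fallow overflows.
  Ashby: +95 → 95 < 110
  Glade: +15 → 30 < 120
  Inley: +40 → 40 < 50
No further overflows.

2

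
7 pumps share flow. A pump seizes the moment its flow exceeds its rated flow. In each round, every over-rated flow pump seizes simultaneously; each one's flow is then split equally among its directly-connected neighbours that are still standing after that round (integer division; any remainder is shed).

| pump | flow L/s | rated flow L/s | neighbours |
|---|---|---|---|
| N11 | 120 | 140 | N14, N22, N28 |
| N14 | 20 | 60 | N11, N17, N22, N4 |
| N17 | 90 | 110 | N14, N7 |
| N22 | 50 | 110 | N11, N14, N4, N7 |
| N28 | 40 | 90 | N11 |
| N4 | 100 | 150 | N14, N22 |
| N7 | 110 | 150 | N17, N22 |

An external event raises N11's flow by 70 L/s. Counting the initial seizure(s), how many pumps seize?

Round 1 — N11 at 190 > 140. N11 seizes.
  N11 sheds 190 L/s to N14, N22, N28: 63 each (1 lost).
    N14: 20+63 = 83 > 60
    N22: 50+63 = 113 > 110
    N28: 40+63 = 103 > 90
Round 2 — N14, N22, N28 seize.
  N14 sheds 83 L/s to N17, N4: 41 each (1 lost).
    N17: 90+41 = 131 > 110
    N4: 100+41 = 141 ≤ 150
  N22 sheds 113 L/s to N4, N7: 56 each (1 lost).
    N4: 141+56 = 197 > 150
    N7: 110+56 = 166 > 150
  N28 sheds 103 L/s: no online neighbours, lost.
Round 3 — N17, N4, N7 seize.
  N17 sheds 131 L/s: no online neighbours, lost.
  N4 sheds 197 L/s: no online neighbours, lost.
  N7 sheds 166 L/s: no online neighbours, lost.
No further seizures.

7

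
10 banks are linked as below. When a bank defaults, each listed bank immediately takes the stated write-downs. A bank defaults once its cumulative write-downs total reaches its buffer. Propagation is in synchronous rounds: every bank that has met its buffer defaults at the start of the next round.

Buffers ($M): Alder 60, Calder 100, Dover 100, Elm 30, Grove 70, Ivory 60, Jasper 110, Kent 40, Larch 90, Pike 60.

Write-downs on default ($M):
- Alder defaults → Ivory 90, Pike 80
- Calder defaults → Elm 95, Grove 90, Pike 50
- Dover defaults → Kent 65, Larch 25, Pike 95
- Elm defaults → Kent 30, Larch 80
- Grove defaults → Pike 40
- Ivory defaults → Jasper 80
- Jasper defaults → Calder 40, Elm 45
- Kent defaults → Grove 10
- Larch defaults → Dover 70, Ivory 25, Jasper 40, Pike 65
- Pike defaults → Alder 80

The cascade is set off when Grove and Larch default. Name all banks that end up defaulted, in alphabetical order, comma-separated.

Round 1 — Grove, Larch default (initial).
  Dover: +70 → 70 < 100
  Ivory: +25 → 25 < 60
  Jasper: +40 → 40 < 110
  Pike: +40+65 → 105 ≥ 60
Round 2 — Pike defaults.
  Alder: +80 → 80 ≥ 60
Round 3 — Alder defaults.
  Ivory: +90 → 115 ≥ 60
Round 4 — Ivory defaults.
  Jasper: +80 → 120 ≥ 110
Round 5 — Jasper defaults.
  Calder: +40 → 40 < 100
  Elm: +45 → 45 ≥ 30
Round 6 — Elm defaults.
  Kent: +30 → 30 < 40
No further defaults.

Alder, Elm, Grove, Ivory, Jasper, Larch, Pike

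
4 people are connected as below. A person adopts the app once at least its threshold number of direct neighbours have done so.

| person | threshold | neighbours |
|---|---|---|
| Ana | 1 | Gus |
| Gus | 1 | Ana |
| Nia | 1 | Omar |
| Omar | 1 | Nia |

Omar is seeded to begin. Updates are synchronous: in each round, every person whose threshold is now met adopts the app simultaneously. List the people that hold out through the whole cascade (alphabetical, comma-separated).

Round 1 — Omar adopts the app (initial).
Round 2 — checking thresholds:
  Nia: 1 of 1 neighbours ≥ 1, adopts the app.
Round 3 — no new adoptions; cascade stops.

Ana, Gus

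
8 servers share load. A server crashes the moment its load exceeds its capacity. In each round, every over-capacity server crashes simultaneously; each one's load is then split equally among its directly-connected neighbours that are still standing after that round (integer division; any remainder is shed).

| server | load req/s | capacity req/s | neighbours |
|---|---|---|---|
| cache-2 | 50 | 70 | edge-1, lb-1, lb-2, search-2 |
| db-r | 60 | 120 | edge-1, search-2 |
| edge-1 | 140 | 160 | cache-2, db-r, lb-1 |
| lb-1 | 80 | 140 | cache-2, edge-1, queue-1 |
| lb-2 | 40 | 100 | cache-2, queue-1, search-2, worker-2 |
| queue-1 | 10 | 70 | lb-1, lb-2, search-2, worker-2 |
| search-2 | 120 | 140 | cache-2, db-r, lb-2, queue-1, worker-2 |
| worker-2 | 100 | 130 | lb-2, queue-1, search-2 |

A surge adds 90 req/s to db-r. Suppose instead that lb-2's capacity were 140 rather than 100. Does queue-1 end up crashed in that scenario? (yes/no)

yes

With lb-2's capacity at 140:
Round 1 — db-r at 150 > 120. db-r crashes.
  db-r sheds 150 req/s to edge-1, search-2: 75 each.
    edge-1: 140+75 = 215 > 160
    search-2: 120+75 = 195 > 140
Round 2 — edge-1, search-2 crash.
  edge-1 sheds 215 req/s to cache-2, lb-1: 107 each (1 lost).
    cache-2: 50+107 = 157 > 70
    lb-1: 80+107 = 187 > 140
  search-2 sheds 195 req/s to cache-2, lb-2, queue-1, worker-2: 48 each (3 lost).
    cache-2: 157+48 = 205 > 70
    lb-2: 40+48 = 88 ≤ 140
    queue-1: 10+48 = 58 ≤ 70
    worker-2: 100+48 = 148 > 130
Round 3 — cache-2, lb-1, worker-2 crash.
  cache-2 sheds 205 req/s to lb-2: 205 each.
    lb-2: 88+205 = 293 > 140
  lb-1 sheds 187 req/s to queue-1: 187 each.
    queue-1: 58+187 = 245 > 70
  worker-2 sheds 148 req/s to lb-2, queue-1: 74 each.
    lb-2: 293+74 = 367 > 140
    queue-1: 245+74 = 319 > 70
Round 4 — lb-2, queue-1 crash.
  lb-2 sheds 367 req/s: no online neighbours, lost.
  queue-1 sheds 319 req/s: no online neighbours, lost.
No further crashes.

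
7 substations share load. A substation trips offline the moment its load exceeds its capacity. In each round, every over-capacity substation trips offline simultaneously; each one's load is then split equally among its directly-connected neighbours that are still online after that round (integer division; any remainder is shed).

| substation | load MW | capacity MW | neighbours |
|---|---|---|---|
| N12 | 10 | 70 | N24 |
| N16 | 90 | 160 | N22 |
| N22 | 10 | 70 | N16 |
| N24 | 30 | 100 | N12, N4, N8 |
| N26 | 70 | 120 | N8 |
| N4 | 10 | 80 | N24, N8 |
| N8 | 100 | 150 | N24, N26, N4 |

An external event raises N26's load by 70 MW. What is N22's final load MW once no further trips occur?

Round 1 — N26 at 140 > 120. N26 trips offline.
  N26 sheds 140 MW to N8: 140 each.
    N8: 100+140 = 240 > 150
Round 2 — N8 trips offline.
  N8 sheds 240 MW to N24, N4: 120 each.
    N24: 30+120 = 150 > 100
    N4: 10+120 = 130 > 80
Round 3 — N24, N4 trip offline.
  N24 sheds 150 MW to N12: 150 each.
    N12: 10+150 = 160 > 70
  N4 sheds 130 MW: no online neighbours, lost.
Round 4 — N12 trips offline.
  N12 sheds 160 MW: no online neighbours, lost.
No further trips.

10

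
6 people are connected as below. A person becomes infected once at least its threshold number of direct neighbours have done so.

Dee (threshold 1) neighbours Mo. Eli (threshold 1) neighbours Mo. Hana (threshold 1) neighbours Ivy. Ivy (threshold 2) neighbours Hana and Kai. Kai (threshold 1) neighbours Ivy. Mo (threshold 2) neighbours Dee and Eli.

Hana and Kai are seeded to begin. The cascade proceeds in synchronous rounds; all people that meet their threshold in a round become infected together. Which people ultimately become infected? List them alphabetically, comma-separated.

Hana, Ivy, Kai

Round 1 — Hana, Kai become infected (initial).
Round 2 — checking thresholds:
  Ivy: 2 of 2 neighbours ≥ 2, becomes infected.
Round 3 — no new infections; cascade stops.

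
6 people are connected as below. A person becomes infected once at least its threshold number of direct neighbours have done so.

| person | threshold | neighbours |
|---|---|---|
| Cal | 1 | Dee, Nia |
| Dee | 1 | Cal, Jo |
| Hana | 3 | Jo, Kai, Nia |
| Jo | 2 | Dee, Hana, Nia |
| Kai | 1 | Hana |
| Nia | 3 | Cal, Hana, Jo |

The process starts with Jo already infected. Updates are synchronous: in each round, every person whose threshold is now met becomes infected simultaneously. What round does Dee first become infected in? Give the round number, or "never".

Round 1 — Jo becomes infected (initial).
Round 2 — checking thresholds:
  Dee: 1 of 2 neighbours ≥ 1, becomes infected.
  Hana: 1 of 3 neighbours < 3, not yet.
  Nia: 1 of 3 neighbours < 3, not yet.
Round 3 — checking thresholds:
  Cal: 1 of 2 neighbours ≥ 1, becomes infected.
  Hana: 1 of 3 neighbours < 3, not yet.
  Nia: 1 of 3 neighbours < 3, not yet.
Round 4 — no new infections; cascade stops.

2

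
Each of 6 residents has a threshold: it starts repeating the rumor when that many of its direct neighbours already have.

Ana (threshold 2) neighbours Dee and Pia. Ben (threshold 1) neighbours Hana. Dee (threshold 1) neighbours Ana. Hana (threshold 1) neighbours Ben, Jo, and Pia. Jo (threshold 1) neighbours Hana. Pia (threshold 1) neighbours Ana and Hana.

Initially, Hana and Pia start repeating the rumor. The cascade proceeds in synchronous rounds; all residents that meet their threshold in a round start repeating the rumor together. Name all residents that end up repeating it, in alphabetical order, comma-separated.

Round 1 — Hana, Pia start repeating the rumor (initial).
Round 2 — checking thresholds:
  Ana: 1 of 2 neighbours < 2, below threshold.
  Ben: 1 of 1 neighbours ≥ 1, starts repeating the rumor.
  Jo: 1 of 1 neighbours ≥ 1, starts repeating the rumor.
Round 3 — no new spreads; cascade stops.

Ben, Hana, Jo, Pia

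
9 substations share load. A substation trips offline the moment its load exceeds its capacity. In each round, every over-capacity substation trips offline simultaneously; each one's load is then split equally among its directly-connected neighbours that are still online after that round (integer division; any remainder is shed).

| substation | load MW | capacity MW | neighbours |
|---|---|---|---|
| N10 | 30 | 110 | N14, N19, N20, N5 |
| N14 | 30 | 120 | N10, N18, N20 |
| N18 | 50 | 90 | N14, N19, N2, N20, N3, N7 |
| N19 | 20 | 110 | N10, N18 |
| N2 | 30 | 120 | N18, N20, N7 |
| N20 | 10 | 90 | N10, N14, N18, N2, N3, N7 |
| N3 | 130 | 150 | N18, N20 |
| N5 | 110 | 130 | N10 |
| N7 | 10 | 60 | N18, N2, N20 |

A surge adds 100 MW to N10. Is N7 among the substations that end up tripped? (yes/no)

Round 1 — N10 at 130 > 110. N10 trips offline.
  N10 sheds 130 MW to N14, N19, N20, N5: 32 each (2 lost).
    N14: 30+32 = 62 ≤ 120
    N19: 20+32 = 52 ≤ 110
    N20: 10+32 = 42 ≤ 90
    N5: 110+32 = 142 > 130
Round 2 — N5 trips offline.
  N5 sheds 142 MW: no online neighbours, lost.
No further trips.

no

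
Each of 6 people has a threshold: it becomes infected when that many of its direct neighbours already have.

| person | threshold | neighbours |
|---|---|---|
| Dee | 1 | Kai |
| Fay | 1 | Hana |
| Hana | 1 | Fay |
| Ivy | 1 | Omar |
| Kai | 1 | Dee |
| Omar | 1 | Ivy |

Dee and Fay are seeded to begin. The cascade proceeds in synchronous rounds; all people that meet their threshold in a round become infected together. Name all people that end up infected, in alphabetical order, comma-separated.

Round 1 — Dee, Fay become infected (initial).
Round 2 — checking thresholds:
  Hana: 1 of 1 neighbours ≥ 1, becomes infected.
  Kai: 1 of 1 neighbours ≥ 1, becomes infected.
Round 3 — no new infections; cascade stops.

Dee, Fay, Hana, Kai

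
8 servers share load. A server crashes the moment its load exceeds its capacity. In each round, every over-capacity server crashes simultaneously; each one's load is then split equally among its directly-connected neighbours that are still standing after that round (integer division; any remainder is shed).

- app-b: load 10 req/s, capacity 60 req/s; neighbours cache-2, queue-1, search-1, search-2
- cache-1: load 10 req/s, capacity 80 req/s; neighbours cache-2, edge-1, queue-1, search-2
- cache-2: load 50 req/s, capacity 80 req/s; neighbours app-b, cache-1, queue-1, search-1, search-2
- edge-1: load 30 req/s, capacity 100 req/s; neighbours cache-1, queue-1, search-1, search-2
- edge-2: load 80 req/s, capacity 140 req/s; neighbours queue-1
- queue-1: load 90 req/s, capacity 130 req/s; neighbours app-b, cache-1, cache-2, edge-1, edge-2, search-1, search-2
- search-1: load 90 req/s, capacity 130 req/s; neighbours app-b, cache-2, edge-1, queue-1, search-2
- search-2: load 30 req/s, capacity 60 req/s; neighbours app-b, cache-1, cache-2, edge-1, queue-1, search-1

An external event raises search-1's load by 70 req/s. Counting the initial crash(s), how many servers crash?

Round 1 — search-1 at 160 > 130. search-1 crashes.
  search-1 sheds 160 req/s to app-b, cache-2, edge-1, queue-1, search-2: 32 each.
    app-b: 10+32 = 42 ≤ 60
    cache-2: 50+32 = 82 > 80
    edge-1: 30+32 = 62 ≤ 100
    queue-1: 90+32 = 122 ≤ 130
    search-2: 30+32 = 62 > 60
Round 2 — cache-2, search-2 crash.
  cache-2 sheds 82 req/s to app-b, cache-1, queue-1: 27 each (1 lost).
    app-b: 42+27 = 69 > 60
    cache-1: 10+27 = 37 ≤ 80
    queue-1: 122+27 = 149 > 130
  search-2 sheds 62 req/s to app-b, cache-1, edge-1, queue-1: 15 each (2 lost).
    app-b: 69+15 = 84 > 60
    cache-1: 37+15 = 52 ≤ 80
    edge-1: 62+15 = 77 ≤ 100
    queue-1: 149+15 = 164 > 130
Round 3 — app-b, queue-1 crash.
  app-b sheds 84 req/s: no online neighbours, lost.
  queue-1 sheds 164 req/s to cache-1, edge-1, edge-2: 54 each (2 lost).
    cache-1: 52+54 = 106 > 80
    edge-1: 77+54 = 131 > 100
    edge-2: 80+54 = 134 ≤ 140
Round 4 — cache-1, edge-1 crash.
  cache-1 sheds 106 req/s: no online neighbours, lost.
  edge-1 sheds 131 req/s: no online neighbours, lost.
No further crashes.

7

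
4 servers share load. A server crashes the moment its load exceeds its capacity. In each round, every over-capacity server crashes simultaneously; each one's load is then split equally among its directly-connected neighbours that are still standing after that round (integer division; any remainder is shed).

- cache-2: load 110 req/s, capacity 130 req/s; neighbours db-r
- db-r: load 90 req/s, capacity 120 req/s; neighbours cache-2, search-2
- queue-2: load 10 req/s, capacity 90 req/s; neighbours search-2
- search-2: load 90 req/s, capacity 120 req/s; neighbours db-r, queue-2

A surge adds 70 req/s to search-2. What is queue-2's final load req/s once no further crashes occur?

90

Round 1 — search-2 at 160 > 120. search-2 crashes.
  search-2 sheds 160 req/s to db-r, queue-2: 80 each.
    db-r: 90+80 = 170 > 120
    queue-2: 10+80 = 90 ≤ 90
Round 2 — db-r crashes.
  db-r sheds 170 req/s to cache-2: 170 each.
    cache-2: 110+170 = 280 > 130
Round 3 — cache-2 crashes.
  cache-2 sheds 280 req/s: no online neighbours, lost.
No further crashes.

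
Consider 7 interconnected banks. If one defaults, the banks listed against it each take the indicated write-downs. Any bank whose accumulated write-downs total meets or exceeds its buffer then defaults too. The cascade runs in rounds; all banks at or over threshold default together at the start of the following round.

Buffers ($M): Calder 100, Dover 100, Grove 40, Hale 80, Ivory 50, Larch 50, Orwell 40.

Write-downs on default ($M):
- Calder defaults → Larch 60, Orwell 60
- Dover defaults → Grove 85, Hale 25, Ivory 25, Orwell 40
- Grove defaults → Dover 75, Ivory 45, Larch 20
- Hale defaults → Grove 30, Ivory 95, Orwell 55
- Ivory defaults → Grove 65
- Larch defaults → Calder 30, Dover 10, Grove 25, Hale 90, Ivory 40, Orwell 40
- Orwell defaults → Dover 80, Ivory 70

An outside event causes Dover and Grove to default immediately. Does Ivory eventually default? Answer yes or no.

yes

Round 1 — Dover, Grove default (initial).
  Hale: +25 → 25 < 80
  Ivory: +25+45 → 70 ≥ 50
  Larch: +20 → 20 < 50
  Orwell: +40 → 40 ≥ 40
Round 2 — Ivory, Orwell default.
No further defaults.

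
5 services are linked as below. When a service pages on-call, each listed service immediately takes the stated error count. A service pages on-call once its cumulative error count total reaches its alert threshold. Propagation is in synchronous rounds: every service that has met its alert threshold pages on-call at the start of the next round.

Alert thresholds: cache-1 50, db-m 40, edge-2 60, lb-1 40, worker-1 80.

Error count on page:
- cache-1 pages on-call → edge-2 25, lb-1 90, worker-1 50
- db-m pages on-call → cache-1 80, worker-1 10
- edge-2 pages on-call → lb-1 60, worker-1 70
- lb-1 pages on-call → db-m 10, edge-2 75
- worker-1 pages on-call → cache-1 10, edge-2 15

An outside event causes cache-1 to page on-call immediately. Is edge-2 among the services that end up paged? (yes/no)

Round 1 — cache-1 pages on-call (initial).
  edge-2: +25 → 25 < 60
  lb-1: +90 → 90 ≥ 40
  worker-1: +50 → 50 < 80
Round 2 — lb-1 pages on-call.
  db-m: +10 → 10 < 40
  edge-2: +75 → 100 ≥ 60
Round 3 — edge-2 pages on-call.
  worker-1: +70 → 120 ≥ 80
Round 4 — worker-1 pages on-call.
No further pages.

yes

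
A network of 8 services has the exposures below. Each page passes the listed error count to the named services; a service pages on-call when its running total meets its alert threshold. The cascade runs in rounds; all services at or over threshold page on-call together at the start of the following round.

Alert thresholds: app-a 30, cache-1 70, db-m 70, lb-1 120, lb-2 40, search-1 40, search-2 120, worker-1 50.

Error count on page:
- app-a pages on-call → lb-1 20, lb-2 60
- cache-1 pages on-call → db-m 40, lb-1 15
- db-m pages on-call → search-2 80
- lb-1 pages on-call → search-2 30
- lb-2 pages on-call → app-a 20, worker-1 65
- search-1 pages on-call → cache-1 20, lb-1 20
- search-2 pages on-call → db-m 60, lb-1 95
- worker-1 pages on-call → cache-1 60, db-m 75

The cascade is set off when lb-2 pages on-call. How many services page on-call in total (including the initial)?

3

Round 1 — lb-2 pages on-call (initial).
  app-a: +20 → 20 < 30
  worker-1: +65 → 65 ≥ 50
Round 2 — worker-1 pages on-call.
  cache-1: +60 → 60 < 70
  db-m: +75 → 75 ≥ 70
Round 3 — db-m pages on-call.
  search-2: +80 → 80 < 120
No further pages.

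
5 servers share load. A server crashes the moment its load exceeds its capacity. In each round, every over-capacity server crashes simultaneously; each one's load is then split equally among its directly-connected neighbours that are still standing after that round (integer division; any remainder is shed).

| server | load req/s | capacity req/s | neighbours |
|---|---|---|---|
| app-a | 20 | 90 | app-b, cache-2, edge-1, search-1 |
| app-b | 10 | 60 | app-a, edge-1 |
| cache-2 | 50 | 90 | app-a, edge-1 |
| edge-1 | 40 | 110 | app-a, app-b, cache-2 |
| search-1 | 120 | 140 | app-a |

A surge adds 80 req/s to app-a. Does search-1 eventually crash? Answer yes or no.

yes

Round 1 — app-a at 100 > 90. app-a crashes.
  app-a sheds 100 req/s to app-b, cache-2, edge-1, search-1: 25 each.
    app-b: 10+25 = 35 ≤ 60
    cache-2: 50+25 = 75 ≤ 90
    edge-1: 40+25 = 65 ≤ 110
    search-1: 120+25 = 145 > 140
Round 2 — search-1 crashes.
  search-1 sheds 145 req/s: no online neighbours, lost.
No further crashes.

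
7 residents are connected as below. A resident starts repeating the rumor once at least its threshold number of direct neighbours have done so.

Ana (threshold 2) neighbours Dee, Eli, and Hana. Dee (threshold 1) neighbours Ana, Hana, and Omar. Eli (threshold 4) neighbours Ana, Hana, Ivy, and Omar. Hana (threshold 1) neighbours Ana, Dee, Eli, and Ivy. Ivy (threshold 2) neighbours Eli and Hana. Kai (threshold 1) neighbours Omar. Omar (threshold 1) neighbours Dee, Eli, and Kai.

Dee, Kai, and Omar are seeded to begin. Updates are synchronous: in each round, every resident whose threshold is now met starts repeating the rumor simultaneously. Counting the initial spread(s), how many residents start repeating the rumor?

Round 1 — Dee, Kai, Omar start repeating the rumor (initial).
Round 2 — checking thresholds:
  Ana: 1 of 3 neighbours < 2, not yet.
  Eli: 1 of 4 neighbours < 4, not yet.
  Hana: 1 of 4 neighbours ≥ 1, starts repeating the rumor.
Round 3 — checking thresholds:
  Ana: 2 of 3 neighbours ≥ 2, starts repeating the rumor.
  Eli: 2 of 4 neighbours < 4, not yet.
  Ivy: 1 of 2 neighbours < 2, not yet.
Round 4 — no new spreads; cascade stops.

5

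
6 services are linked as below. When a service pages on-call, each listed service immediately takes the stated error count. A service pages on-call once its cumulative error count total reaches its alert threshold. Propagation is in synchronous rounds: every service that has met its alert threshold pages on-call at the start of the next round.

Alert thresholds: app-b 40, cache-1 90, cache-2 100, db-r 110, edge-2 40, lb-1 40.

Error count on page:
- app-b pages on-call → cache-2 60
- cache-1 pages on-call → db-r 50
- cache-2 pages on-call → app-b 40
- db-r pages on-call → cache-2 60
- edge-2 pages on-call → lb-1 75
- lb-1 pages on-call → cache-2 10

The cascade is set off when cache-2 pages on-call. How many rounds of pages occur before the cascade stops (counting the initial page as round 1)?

2

Round 1 — cache-2 pages on-call (initial).
  app-b: +40 → 40 ≥ 40
Round 2 — app-b pages on-call.
No further pages.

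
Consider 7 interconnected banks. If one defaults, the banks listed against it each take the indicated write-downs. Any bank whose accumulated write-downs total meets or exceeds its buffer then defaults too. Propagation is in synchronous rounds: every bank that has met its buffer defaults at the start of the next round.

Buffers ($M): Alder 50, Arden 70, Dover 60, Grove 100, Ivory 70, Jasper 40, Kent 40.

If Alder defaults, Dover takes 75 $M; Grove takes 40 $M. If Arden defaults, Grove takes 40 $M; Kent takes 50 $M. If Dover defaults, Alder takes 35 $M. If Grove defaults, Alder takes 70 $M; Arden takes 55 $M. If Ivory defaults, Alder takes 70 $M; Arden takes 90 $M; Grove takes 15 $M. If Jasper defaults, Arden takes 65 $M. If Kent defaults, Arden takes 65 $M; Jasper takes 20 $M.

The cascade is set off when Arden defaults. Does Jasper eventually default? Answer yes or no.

Round 1 — Arden defaults (initial).
  Grove: +40 → 40 < 100
  Kent: +50 → 50 ≥ 40
Round 2 — Kent defaults.
  Jasper: +20 → 20 < 40
No further defaults.

no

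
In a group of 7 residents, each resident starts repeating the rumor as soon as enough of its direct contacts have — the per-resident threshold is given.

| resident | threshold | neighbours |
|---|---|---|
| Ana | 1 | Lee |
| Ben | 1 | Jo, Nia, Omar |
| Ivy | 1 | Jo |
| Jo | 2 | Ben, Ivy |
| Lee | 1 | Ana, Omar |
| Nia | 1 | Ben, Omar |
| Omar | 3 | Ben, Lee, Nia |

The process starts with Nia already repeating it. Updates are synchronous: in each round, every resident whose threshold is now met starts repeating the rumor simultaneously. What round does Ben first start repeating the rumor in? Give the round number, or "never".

Round 1 — Nia starts repeating the rumor (initial).
Round 2 — checking thresholds:
  Ben: 1 of 3 neighbours ≥ 1, starts repeating the rumor.
  Omar: 1 of 3 neighbours < 3, below threshold.
Round 3 — no new spreads; cascade stops.

2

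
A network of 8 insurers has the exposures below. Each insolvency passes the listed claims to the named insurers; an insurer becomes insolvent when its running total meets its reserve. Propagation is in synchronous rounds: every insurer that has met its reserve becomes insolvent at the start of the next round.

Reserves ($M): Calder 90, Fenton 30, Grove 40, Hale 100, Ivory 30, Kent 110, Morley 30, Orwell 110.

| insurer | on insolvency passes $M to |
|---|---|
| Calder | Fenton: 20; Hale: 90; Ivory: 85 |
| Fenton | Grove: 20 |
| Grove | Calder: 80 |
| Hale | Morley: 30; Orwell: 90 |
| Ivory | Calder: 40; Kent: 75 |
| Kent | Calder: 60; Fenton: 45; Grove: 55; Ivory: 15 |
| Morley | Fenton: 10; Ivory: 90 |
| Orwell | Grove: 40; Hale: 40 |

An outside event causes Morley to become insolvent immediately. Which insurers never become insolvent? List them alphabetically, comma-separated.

Calder, Fenton, Grove, Hale, Kent, Orwell

Round 1 — Morley becomes insolvent (initial).
  Fenton: +10 → 10 < 30
  Ivory: +90 → 90 ≥ 30
Round 2 — Ivory becomes insolvent.
  Calder: +40 → 40 < 90
  Kent: +75 → 75 < 110
No further insolvencies.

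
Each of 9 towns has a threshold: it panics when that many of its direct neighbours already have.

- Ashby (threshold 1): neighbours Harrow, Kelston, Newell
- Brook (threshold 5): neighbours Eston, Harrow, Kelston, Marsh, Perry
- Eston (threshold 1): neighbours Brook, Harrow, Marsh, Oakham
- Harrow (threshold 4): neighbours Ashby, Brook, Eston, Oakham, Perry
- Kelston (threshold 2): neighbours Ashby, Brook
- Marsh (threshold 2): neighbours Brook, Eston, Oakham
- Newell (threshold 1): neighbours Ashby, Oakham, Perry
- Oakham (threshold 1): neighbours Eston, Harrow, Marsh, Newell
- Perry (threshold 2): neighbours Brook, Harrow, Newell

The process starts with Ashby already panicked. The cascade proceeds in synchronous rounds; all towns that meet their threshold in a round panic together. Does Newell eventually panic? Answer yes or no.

yes

Round 1 — Ashby panics (initial).
Round 2 — checking thresholds:
  Harrow: 1 of 5 neighbours < 4, not yet.
  Kelston: 1 of 2 neighbours < 2, not yet.
  Newell: 1 of 3 neighbours ≥ 1, panics.
Round 3 — checking thresholds:
  Harrow: 1 of 5 neighbours < 4, not yet.
  Kelston: 1 of 2 neighbours < 2, not yet.
  Oakham: 1 of 4 neighbours ≥ 1, panics.
  Perry: 1 of 3 neighbours < 2, not yet.
Round 4 — checking thresholds:
  Eston: 1 of 4 neighbours ≥ 1, panics.
  Harrow: 2 of 5 neighbours < 4, not yet.
  Kelston: 1 of 2 neighbours < 2, not yet.
  Marsh: 1 of 3 neighbours < 2, not yet.
  Perry: 1 of 3 neighbours < 2, not yet.
Round 5 — checking thresholds:
  Brook: 1 of 5 neighbours < 5, not yet.
  Harrow: 3 of 5 neighbours < 4, not yet.
  Kelston: 1 of 2 neighbours < 2, not yet.
  Marsh: 2 of 3 neighbours ≥ 2, panics.
  Perry: 1 of 3 neighbours < 2, not yet.
Round 6 — no new panics; cascade stops.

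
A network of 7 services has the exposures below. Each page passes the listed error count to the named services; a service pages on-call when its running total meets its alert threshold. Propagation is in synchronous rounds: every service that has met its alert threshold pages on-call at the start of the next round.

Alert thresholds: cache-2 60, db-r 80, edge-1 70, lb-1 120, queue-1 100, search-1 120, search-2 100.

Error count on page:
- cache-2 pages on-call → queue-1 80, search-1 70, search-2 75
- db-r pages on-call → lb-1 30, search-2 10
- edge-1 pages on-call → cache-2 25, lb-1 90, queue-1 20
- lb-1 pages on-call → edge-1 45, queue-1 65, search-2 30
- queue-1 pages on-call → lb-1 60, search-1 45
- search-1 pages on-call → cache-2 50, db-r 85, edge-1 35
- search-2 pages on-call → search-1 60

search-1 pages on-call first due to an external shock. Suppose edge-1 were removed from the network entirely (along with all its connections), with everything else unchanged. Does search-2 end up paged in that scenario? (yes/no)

With edge-1 removed:
Round 1 — search-1 pages on-call (initial).
  cache-2: +50 → 50 < 60
  db-r: +85 → 85 ≥ 80
Round 2 — db-r pages on-call.
  lb-1: +30 → 30 < 120
  search-2: +10 → 10 < 100
No further pages.

no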